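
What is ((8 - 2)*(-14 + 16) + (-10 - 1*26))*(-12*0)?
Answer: 0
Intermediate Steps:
((8 - 2)*(-14 + 16) + (-10 - 1*26))*(-12*0) = (6*2 + (-10 - 26))*0 = (12 - 36)*0 = -24*0 = 0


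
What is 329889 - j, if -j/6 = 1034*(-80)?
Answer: -166431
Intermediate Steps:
j = 496320 (j = -6204*(-80) = -6*(-82720) = 496320)
329889 - j = 329889 - 1*496320 = 329889 - 496320 = -166431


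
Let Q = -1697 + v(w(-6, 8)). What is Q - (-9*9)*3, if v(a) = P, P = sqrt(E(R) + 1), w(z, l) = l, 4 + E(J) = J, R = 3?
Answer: -1454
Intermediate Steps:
E(J) = -4 + J
P = 0 (P = sqrt((-4 + 3) + 1) = sqrt(-1 + 1) = sqrt(0) = 0)
v(a) = 0
Q = -1697 (Q = -1697 + 0 = -1697)
Q - (-9*9)*3 = -1697 - (-9*9)*3 = -1697 - (-81)*3 = -1697 - 1*(-243) = -1697 + 243 = -1454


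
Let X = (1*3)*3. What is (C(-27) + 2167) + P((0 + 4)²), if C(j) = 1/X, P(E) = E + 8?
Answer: 19720/9 ≈ 2191.1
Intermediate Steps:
X = 9 (X = 3*3 = 9)
P(E) = 8 + E
C(j) = ⅑ (C(j) = 1/9 = ⅑)
(C(-27) + 2167) + P((0 + 4)²) = (⅑ + 2167) + (8 + (0 + 4)²) = 19504/9 + (8 + 4²) = 19504/9 + (8 + 16) = 19504/9 + 24 = 19720/9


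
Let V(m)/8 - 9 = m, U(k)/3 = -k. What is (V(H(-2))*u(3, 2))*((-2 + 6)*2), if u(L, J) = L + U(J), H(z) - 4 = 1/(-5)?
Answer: -12288/5 ≈ -2457.6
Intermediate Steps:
H(z) = 19/5 (H(z) = 4 + 1/(-5) = 4 - 1/5 = 19/5)
U(k) = -3*k (U(k) = 3*(-k) = -3*k)
V(m) = 72 + 8*m
u(L, J) = L - 3*J
(V(H(-2))*u(3, 2))*((-2 + 6)*2) = ((72 + 8*(19/5))*(3 - 3*2))*((-2 + 6)*2) = ((72 + 152/5)*(3 - 6))*(4*2) = ((512/5)*(-3))*8 = -1536/5*8 = -12288/5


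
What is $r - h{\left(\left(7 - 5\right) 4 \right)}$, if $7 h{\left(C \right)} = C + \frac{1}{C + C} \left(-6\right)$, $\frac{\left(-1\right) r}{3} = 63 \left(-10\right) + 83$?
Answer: $\frac{91835}{56} \approx 1639.9$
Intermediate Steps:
$r = 1641$ ($r = - 3 \left(63 \left(-10\right) + 83\right) = - 3 \left(-630 + 83\right) = \left(-3\right) \left(-547\right) = 1641$)
$h{\left(C \right)} = - \frac{3}{7 C} + \frac{C}{7}$ ($h{\left(C \right)} = \frac{C + \frac{1}{C + C} \left(-6\right)}{7} = \frac{C + \frac{1}{2 C} \left(-6\right)}{7} = \frac{C - \frac{3}{C}}{7} = - \frac{3}{7 C} + \frac{C}{7}$)
$r - h{\left(\left(7 - 5\right) 4 \right)} = 1641 - \frac{-3 + \left(\left(7 - 5\right) 4\right)^{2}}{7 \left(7 - 5\right) 4} = 1641 - \frac{-3 + \left(2 \cdot 4\right)^{2}}{7 \cdot 2 \cdot 4} = 1641 - \frac{-3 + 8^{2}}{7 \cdot 8} = 1641 - \frac{1}{7} \cdot \frac{1}{8} \left(-3 + 64\right) = 1641 - \frac{1}{7} \cdot \frac{1}{8} \cdot 61 = 1641 - \frac{61}{56} = \frac{91835}{56}$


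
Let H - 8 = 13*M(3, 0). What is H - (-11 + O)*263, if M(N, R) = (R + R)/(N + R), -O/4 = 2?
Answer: 5005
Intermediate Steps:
O = -8 (O = -4*2 = -8)
M(N, R) = 2*R/(N + R) (M(N, R) = (2*R)/(N + R) = 2*R/(N + R))
H = 8 (H = 8 + 13*(2*0/(3 + 0)) = 8 + 13*(2*0/3) = 8 + 13*(2*0*(⅓)) = 8 + 13*0 = 8 + 0 = 8)
H - (-11 + O)*263 = 8 - (-11 - 8)*263 = 8 - 1*(-19)*263 = 8 + 19*263 = 8 + 4997 = 5005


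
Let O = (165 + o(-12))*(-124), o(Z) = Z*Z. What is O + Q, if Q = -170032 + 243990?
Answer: 35642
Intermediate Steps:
o(Z) = Z**2
O = -38316 (O = (165 + (-12)**2)*(-124) = (165 + 144)*(-124) = 309*(-124) = -38316)
Q = 73958
O + Q = -38316 + 73958 = 35642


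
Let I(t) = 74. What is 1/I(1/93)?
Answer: 1/74 ≈ 0.013514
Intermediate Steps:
1/I(1/93) = 1/74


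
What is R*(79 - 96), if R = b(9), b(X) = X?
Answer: -153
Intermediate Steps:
R = 9
R*(79 - 96) = 9*(79 - 96) = 9*(-17) = -153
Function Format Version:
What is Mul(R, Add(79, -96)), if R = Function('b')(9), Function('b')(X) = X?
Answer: -153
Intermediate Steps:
R = 9
Mul(R, Add(79, -96)) = Mul(9, Add(79, -96)) = Mul(9, -17) = -153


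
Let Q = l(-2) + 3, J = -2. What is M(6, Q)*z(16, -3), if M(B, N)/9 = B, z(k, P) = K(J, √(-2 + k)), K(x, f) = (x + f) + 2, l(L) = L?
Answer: 54*√14 ≈ 202.05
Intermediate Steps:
K(x, f) = 2 + f + x (K(x, f) = (f + x) + 2 = 2 + f + x)
z(k, P) = √(-2 + k) (z(k, P) = 2 + √(-2 + k) - 2 = √(-2 + k))
Q = 1 (Q = -2 + 3 = 1)
M(B, N) = 9*B
M(6, Q)*z(16, -3) = (9*6)*√(-2 + 16) = 54*√14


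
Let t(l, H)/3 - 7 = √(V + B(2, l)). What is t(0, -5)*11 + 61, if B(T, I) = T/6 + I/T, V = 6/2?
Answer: 292 + 11*√30 ≈ 352.25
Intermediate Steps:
V = 3 (V = 6*(½) = 3)
B(T, I) = T/6 + I/T (B(T, I) = T*(⅙) + I/T = T/6 + I/T)
t(l, H) = 21 + 3*√(10/3 + l/2) (t(l, H) = 21 + 3*√(3 + ((⅙)*2 + l/2)) = 21 + 3*√(3 + (⅓ + l*(½))) = 21 + 3*√(3 + (⅓ + l/2)) = 21 + 3*√(10/3 + l/2))
t(0, -5)*11 + 61 = (21 + √(120 + 18*0)/2)*11 + 61 = (21 + √(120 + 0)/2)*11 + 61 = (21 + √120/2)*11 + 61 = (21 + (2*√30)/2)*11 + 61 = (21 + √30)*11 + 61 = (231 + 11*√30) + 61 = 292 + 11*√30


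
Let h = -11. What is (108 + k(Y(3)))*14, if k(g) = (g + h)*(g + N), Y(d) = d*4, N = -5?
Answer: 1610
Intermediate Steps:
Y(d) = 4*d
k(g) = (-11 + g)*(-5 + g) (k(g) = (g - 11)*(g - 5) = (-11 + g)*(-5 + g))
(108 + k(Y(3)))*14 = (108 + (55 + (4*3)² - 64*3))*14 = (108 + (55 + 12² - 16*12))*14 = (108 + (55 + 144 - 192))*14 = (108 + 7)*14 = 115*14 = 1610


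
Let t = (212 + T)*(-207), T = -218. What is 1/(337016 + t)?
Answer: 1/338258 ≈ 2.9563e-6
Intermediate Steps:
t = 1242 (t = (212 - 218)*(-207) = -6*(-207) = 1242)
1/(337016 + t) = 1/(337016 + 1242) = 1/338258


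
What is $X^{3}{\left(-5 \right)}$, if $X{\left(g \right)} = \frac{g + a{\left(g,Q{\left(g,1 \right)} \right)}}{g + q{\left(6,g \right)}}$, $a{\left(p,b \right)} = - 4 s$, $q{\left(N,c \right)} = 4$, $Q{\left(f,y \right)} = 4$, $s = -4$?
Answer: $-1331$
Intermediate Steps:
$a{\left(p,b \right)} = 16$ ($a{\left(p,b \right)} = \left(-4\right) \left(-4\right) = 16$)
$X{\left(g \right)} = \frac{16 + g}{4 + g}$ ($X{\left(g \right)} = \frac{g + 16}{g + 4} = \frac{16 + g}{4 + g}$)
$X^{3}{\left(-5 \right)} = \left(\frac{16 - 5}{4 - 5}\right)^{3} = \left(\frac{1}{-1} \cdot 11\right)^{3} = \left(\left(-1\right) 11\right)^{3} = \left(-11\right)^{3} = -1331$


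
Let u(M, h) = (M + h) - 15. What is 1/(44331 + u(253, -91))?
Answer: 1/44478 ≈ 2.2483e-5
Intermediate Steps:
u(M, h) = -15 + M + h
1/(44331 + u(253, -91)) = 1/(44331 + (-15 + 253 - 91)) = 1/(44331 + 147) = 1/44478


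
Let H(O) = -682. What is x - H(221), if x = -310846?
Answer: -310164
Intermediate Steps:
x - H(221) = -310846 - 1*(-682) = -310846 + 682 = -310164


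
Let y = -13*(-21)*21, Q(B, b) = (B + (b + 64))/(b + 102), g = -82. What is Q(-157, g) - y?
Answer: -22967/4 ≈ -5741.8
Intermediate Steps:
Q(B, b) = (64 + B + b)/(102 + b) (Q(B, b) = (B + (64 + b))/(102 + b) = (64 + B + b)/(102 + b))
y = 5733 (y = 273*21 = 5733)
Q(-157, g) - y = (64 - 157 - 82)/(102 - 82) - 1*5733 = -175/20 - 5733 = (1/20)*(-175) - 5733 = -35/4 - 5733 = -22967/4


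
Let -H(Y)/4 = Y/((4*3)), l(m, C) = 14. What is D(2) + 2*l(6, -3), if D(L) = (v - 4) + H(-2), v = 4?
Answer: 86/3 ≈ 28.667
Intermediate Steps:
H(Y) = -Y/3 (H(Y) = -4*Y/(4*3) = -4*Y/12 = -Y/3)
D(L) = ⅔ (D(L) = (4 - 4) - ⅓*(-2) = 0 + ⅔ = ⅔)
D(2) + 2*l(6, -3) = ⅔ + 2*14 = ⅔ + 28 = 86/3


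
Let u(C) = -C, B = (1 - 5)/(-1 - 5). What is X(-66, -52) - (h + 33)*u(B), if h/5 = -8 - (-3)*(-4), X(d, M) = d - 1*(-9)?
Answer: -305/3 ≈ -101.67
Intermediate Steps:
B = ⅔ (B = -4/(-6) = -4*(-⅙) = ⅔ ≈ 0.66667)
X(d, M) = 9 + d (X(d, M) = d + 9 = 9 + d)
h = -100 (h = 5*(-8 - (-3)*(-4)) = 5*(-8 - 1*12) = 5*(-8 - 12) = 5*(-20) = -100)
X(-66, -52) - (h + 33)*u(B) = (9 - 66) - (-100 + 33)*(-1*⅔) = -57 - (-67)*(-2)/3 = -57 - 1*134/3 = -57 - 134/3 = -305/3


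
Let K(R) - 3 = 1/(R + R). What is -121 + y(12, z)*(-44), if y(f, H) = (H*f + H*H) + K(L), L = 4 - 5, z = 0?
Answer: -231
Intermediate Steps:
L = -1
K(R) = 3 + 1/(2*R) (K(R) = 3 + 1/(R + R) = 3 + 1/(2*R))
y(f, H) = 5/2 + H**2 + H*f (y(f, H) = (H*f + H*H) + (3 + (1/2)/(-1)) = (H*f + H**2) + (3 + (1/2)*(-1)) = (H**2 + H*f) + (3 - 1/2) = (H**2 + H*f) + 5/2 = 5/2 + H**2 + H*f)
-121 + y(12, z)*(-44) = -121 + (5/2 + 0**2 + 0*12)*(-44) = -121 + (5/2 + 0 + 0)*(-44) = -121 + (5/2)*(-44) = -121 - 110 = -231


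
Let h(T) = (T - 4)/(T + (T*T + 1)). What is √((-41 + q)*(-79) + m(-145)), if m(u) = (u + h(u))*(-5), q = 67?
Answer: 2*I*√144862480406/20881 ≈ 36.455*I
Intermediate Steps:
h(T) = (-4 + T)/(1 + T + T²) (h(T) = (-4 + T)/(T + (T² + 1)) = (-4 + T)/(T + (1 + T²)) = (-4 + T)/(1 + T + T²))
m(u) = -5*u - 5*(-4 + u)/(1 + u + u²) (m(u) = (u + (-4 + u)/(1 + u + u²))*(-5) = -5*u - 5*(-4 + u)/(1 + u + u²))
√((-41 + q)*(-79) + m(-145)) = √((-41 + 67)*(-79) + 5*(4 - 1*(-145) - 1*(-145)*(1 - 145 + (-145)²))/(1 - 145 + (-145)²)) = √(26*(-79) + 5*(4 + 145 - 1*(-145)*(1 - 145 + 21025))/(1 - 145 + 21025)) = √(-2054 + 5*(4 + 145 - 1*(-145)*20881)/20881) = √(-2054 + 5*(1/20881)*(4 + 145 + 3027745)) = √(-2054 + 5*(1/20881)*3027894) = √(-2054 + 15139470/20881) = √(-27750104/20881) = 2*I*√144862480406/20881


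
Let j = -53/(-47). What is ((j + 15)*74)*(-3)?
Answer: -168276/47 ≈ -3580.3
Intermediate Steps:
j = 53/47 (j = -53*(-1/47) = 53/47 ≈ 1.1277)
((j + 15)*74)*(-3) = ((53/47 + 15)*74)*(-3) = ((758/47)*74)*(-3) = (56092/47)*(-3) = -168276/47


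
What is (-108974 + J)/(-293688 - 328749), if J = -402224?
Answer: 511198/622437 ≈ 0.82128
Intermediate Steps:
(-108974 + J)/(-293688 - 328749) = (-108974 - 402224)/(-293688 - 328749) = -511198/(-622437) = -511198*(-1/622437) = 511198/622437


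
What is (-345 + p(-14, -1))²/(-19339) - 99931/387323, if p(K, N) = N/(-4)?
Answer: -767470346787/119847031952 ≈ -6.4037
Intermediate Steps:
p(K, N) = -N/4 (p(K, N) = N*(-¼) = -N/4)
(-345 + p(-14, -1))²/(-19339) - 99931/387323 = (-345 - ¼*(-1))²/(-19339) - 99931/387323 = (-345 + ¼)²*(-1/19339) - 99931*1/387323 = (-1379/4)²*(-1/19339) - 99931/387323 = (1901641/16)*(-1/19339) - 99931/387323 = -1901641/309424 - 99931/387323 = -767470346787/119847031952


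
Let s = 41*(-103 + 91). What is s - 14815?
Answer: -15307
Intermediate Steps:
s = -492 (s = 41*(-12) = -492)
s - 14815 = -492 - 14815 = -15307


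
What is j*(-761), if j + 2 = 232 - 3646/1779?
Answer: -308603764/1779 ≈ -1.7347e+5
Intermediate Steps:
j = 405524/1779 (j = -2 + (232 - 3646/1779) = -2 + 409082/1779 = 405524/1779 ≈ 227.95)
j*(-761) = (405524/1779)*(-761) = -308603764/1779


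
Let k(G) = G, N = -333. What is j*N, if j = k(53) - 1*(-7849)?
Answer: -2631366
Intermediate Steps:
j = 7902 (j = 53 - 1*(-7849) = 53 + 7849 = 7902)
j*N = 7902*(-333) = -2631366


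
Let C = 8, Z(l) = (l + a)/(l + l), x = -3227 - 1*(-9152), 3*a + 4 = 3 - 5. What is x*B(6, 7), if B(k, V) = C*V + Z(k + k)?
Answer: 1337075/4 ≈ 3.3427e+5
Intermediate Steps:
a = -2 (a = -4/3 + (3 - 5)/3 = -4/3 + (⅓)*(-2) = -4/3 - ⅔ = -2)
x = 5925 (x = -3227 + 9152 = 5925)
Z(l) = (-2 + l)/(2*l) (Z(l) = (l - 2)/(l + l) = (-2 + l)/((2*l)) = (-2 + l)*(1/(2*l)) = (-2 + l)/(2*l))
B(k, V) = 8*V + (-2 + 2*k)/(4*k) (B(k, V) = 8*V + (-2 + (k + k))/(2*(k + k)) = 8*V + (-2 + 2*k)/(2*((2*k))) = 8*V + (1/(2*k))*(-2 + 2*k)/2 = 8*V + (-2 + 2*k)/(4*k))
x*B(6, 7) = 5925*((½)*(-1 + 6 + 16*7*6)/6) = 5925*((½)*(⅙)*(-1 + 6 + 672)) = 5925*((½)*(⅙)*677) = 5925*(677/12) = 1337075/4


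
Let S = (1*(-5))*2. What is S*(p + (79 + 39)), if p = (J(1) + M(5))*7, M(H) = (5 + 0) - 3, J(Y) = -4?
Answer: -1040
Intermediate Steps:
M(H) = 2 (M(H) = 5 - 3 = 2)
p = -14 (p = (-4 + 2)*7 = -2*7 = -14)
S = -10 (S = -5*2 = -10)
S*(p + (79 + 39)) = -10*(-14 + (79 + 39)) = -10*(-14 + 118) = -10*104 = -1040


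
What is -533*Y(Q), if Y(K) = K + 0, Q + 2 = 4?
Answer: -1066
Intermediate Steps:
Q = 2 (Q = -2 + 4 = 2)
Y(K) = K
-533*Y(Q) = -533*2 = -1066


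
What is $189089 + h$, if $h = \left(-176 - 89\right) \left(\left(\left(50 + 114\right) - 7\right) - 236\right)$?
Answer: $210024$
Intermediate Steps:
$h = 20935$ ($h = \left(-176 - 89\right) \left(\left(164 - 7\right) - 236\right) = - 265 \left(157 - 236\right) = \left(-265\right) \left(-79\right) = 20935$)
$189089 + h = 189089 + 20935 = 210024$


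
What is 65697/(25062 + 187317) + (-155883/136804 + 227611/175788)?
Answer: 98887747962271/212808196296342 ≈ 0.46468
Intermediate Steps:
65697/(25062 + 187317) + (-155883/136804 + 227611/175788) = 65697/212379 + (-155883*1/136804 + 227611*(1/175788)) = 65697*(1/212379) + (-155883/136804 + 227611/175788) = 21899/70793 + 466966805/3006062694 = 98887747962271/212808196296342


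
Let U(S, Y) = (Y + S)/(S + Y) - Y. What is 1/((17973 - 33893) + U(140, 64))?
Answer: -1/15983 ≈ -6.2566e-5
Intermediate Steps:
U(S, Y) = 1 - Y (U(S, Y) = (S + Y)/(S + Y) - Y = 1 - Y)
1/((17973 - 33893) + U(140, 64)) = 1/((17973 - 33893) + (1 - 1*64)) = 1/(-15920 + (1 - 64)) = 1/(-15920 - 63) = 1/(-15983) = -1/15983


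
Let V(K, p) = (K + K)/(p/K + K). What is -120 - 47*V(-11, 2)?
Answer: -26134/123 ≈ -212.47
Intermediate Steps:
V(K, p) = 2*K/(K + p/K) (V(K, p) = (2*K)/(K + p/K) = 2*K/(K + p/K))
-120 - 47*V(-11, 2) = -120 - 94*(-11)²/(2 + (-11)²) = -120 - 94*121/(2 + 121) = -120 - 94*121/123 = -120 - 47*242/123 = -120 - 11374/123 = -26134/123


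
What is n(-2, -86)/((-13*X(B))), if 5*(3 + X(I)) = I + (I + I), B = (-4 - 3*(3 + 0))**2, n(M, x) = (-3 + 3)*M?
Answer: 0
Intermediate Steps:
n(M, x) = 0 (n(M, x) = 0*M = 0)
B = 169 (B = (-4 - 3*3)**2 = (-4 - 9)**2 = (-13)**2 = 169)
X(I) = -3 + 3*I/5 (X(I) = -3 + (I + (I + I))/5 = -3 + (I + 2*I)/5 = -3 + (3*I)/5 = -3 + 3*I/5)
n(-2, -86)/((-13*X(B))) = 0/((-13*(-3 + (3/5)*169))) = 0/((-13*(-3 + 507/5))) = 0/((-13*492/5)) = 0/(-6396/5) = 0*(-5/6396) = 0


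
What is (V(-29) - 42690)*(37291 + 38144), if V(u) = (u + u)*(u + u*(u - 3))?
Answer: -7153651920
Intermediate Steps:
V(u) = 2*u*(u + u*(-3 + u)) (V(u) = (2*u)*(u + u*(-3 + u)) = 2*u*(u + u*(-3 + u)))
(V(-29) - 42690)*(37291 + 38144) = (2*(-29)**2*(-2 - 29) - 42690)*(37291 + 38144) = (2*841*(-31) - 42690)*75435 = (-52142 - 42690)*75435 = -94832*75435 = -7153651920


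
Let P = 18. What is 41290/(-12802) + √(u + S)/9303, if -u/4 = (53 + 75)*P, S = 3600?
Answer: -20645/6401 + 4*I*√39/3101 ≈ -3.2253 + 0.0080555*I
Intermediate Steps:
u = -9216 (u = -4*(53 + 75)*18 = -512*18 = -4*2304 = -9216)
41290/(-12802) + √(u + S)/9303 = 41290/(-12802) + √(-9216 + 3600)/9303 = 41290*(-1/12802) + √(-5616)*(1/9303) = -20645/6401 + (12*I*√39)*(1/9303) = -20645/6401 + 4*I*√39/3101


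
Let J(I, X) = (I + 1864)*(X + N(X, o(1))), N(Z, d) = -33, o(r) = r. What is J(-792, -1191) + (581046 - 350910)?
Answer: -1081992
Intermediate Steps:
J(I, X) = (-33 + X)*(1864 + I) (J(I, X) = (I + 1864)*(X - 33) = (1864 + I)*(-33 + X) = (-33 + X)*(1864 + I))
J(-792, -1191) + (581046 - 350910) = (-61512 - 33*(-792) + 1864*(-1191) - 792*(-1191)) + (581046 - 350910) = (-61512 + 26136 - 2220024 + 943272) + 230136 = -1312128 + 230136 = -1081992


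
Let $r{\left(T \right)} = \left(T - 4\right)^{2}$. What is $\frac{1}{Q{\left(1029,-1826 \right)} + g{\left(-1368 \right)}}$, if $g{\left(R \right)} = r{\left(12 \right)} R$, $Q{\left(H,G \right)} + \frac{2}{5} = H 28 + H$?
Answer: $- \frac{5}{288557} \approx -1.7328 \cdot 10^{-5}$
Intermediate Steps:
$r{\left(T \right)} = \left(-4 + T\right)^{2}$
$Q{\left(H,G \right)} = - \frac{2}{5} + 29 H$ ($Q{\left(H,G \right)} = - \frac{2}{5} + \left(H 28 + H\right) = - \frac{2}{5} + \left(28 H + H\right) = - \frac{2}{5} + 29 H$)
$g{\left(R \right)} = 64 R$ ($g{\left(R \right)} = \left(-4 + 12\right)^{2} R = 8^{2} R = 64 R$)
$\frac{1}{Q{\left(1029,-1826 \right)} + g{\left(-1368 \right)}} = \frac{1}{\left(- \frac{2}{5} + 29 \cdot 1029\right) + 64 \left(-1368\right)} = \frac{1}{\left(- \frac{2}{5} + 29841\right) - 87552} = \frac{1}{\frac{149203}{5} - 87552} = \frac{1}{- \frac{288557}{5}} = - \frac{5}{288557}$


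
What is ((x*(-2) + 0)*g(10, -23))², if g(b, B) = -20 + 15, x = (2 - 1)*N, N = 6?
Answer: 3600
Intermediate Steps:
x = 6 (x = (2 - 1)*6 = 1*6 = 6)
g(b, B) = -5
((x*(-2) + 0)*g(10, -23))² = ((6*(-2) + 0)*(-5))² = ((-12 + 0)*(-5))² = (-12*(-5))² = 60² = 3600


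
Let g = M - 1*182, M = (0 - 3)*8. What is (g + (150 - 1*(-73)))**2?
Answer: 289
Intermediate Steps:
M = -24 (M = -3*8 = -24)
g = -206 (g = -24 - 1*182 = -24 - 182 = -206)
(g + (150 - 1*(-73)))**2 = (-206 + (150 - 1*(-73)))**2 = (-206 + (150 + 73))**2 = (-206 + 223)**2 = 17**2 = 289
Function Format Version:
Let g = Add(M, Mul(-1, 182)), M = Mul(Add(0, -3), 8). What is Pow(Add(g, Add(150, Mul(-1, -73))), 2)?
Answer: 289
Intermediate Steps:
M = -24 (M = Mul(-3, 8) = -24)
g = -206 (g = Add(-24, Mul(-1, 182)) = Add(-24, -182) = -206)
Pow(Add(g, Add(150, Mul(-1, -73))), 2) = Pow(Add(-206, Add(150, Mul(-1, -73))), 2) = Pow(Add(-206, Add(150, 73)), 2) = Pow(Add(-206, 223), 2) = Pow(17, 2) = 289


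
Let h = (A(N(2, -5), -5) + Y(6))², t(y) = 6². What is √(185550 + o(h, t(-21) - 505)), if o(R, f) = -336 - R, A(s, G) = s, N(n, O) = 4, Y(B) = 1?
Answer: √185189 ≈ 430.34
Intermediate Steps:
t(y) = 36
h = 25 (h = (4 + 1)² = 5² = 25)
√(185550 + o(h, t(-21) - 505)) = √(185550 + (-336 - 1*25)) = √(185550 + (-336 - 25)) = √(185550 - 361) = √185189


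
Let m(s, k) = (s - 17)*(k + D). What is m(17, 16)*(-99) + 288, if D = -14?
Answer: 288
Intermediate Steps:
m(s, k) = (-17 + s)*(-14 + k) (m(s, k) = (s - 17)*(k - 14) = (-17 + s)*(-14 + k))
m(17, 16)*(-99) + 288 = (238 - 17*16 - 14*17 + 16*17)*(-99) + 288 = (238 - 272 - 238 + 272)*(-99) + 288 = 0*(-99) + 288 = 0 + 288 = 288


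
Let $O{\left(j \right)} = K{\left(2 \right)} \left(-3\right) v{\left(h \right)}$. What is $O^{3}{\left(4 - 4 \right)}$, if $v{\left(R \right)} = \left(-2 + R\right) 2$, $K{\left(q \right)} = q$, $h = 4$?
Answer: $-13824$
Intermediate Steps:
$v{\left(R \right)} = -4 + 2 R$
$O{\left(j \right)} = -24$ ($O{\left(j \right)} = 2 \left(-3\right) \left(-4 + 2 \cdot 4\right) = - 6 \left(-4 + 8\right) = \left(-6\right) 4 = -24$)
$O^{3}{\left(4 - 4 \right)} = \left(-24\right)^{3} = -13824$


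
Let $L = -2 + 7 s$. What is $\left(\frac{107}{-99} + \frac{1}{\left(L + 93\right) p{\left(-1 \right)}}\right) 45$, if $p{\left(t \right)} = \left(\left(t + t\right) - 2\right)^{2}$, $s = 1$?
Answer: $- \frac{838385}{17248} \approx -48.608$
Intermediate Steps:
$L = 5$ ($L = -2 + 7 \cdot 1 = -2 + 7 = 5$)
$p{\left(t \right)} = \left(-2 + 2 t\right)^{2}$ ($p{\left(t \right)} = \left(2 t - 2\right)^{2} = \left(-2 + 2 t\right)^{2}$)
$\left(\frac{107}{-99} + \frac{1}{\left(L + 93\right) p{\left(-1 \right)}}\right) 45 = \left(\frac{107}{-99} + \frac{1}{\left(5 + 93\right) 4 \left(-1 - 1\right)^{2}}\right) 45 = \left(107 \left(- \frac{1}{99}\right) + \frac{1}{98 \cdot 4 \left(-2\right)^{2}}\right) 45 = \left(- \frac{107}{99} + \frac{1}{98 \cdot 4 \cdot 4}\right) 45 = \left(- \frac{107}{99} + \frac{1}{98 \cdot 16}\right) 45 = \left(- \frac{107}{99} + \frac{1}{98} \cdot \frac{1}{16}\right) 45 = \left(- \frac{107}{99} + \frac{1}{1568}\right) 45 = \left(- \frac{167677}{155232}\right) 45 = - \frac{838385}{17248}$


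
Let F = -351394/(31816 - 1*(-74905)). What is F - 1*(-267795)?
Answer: 28578998801/106721 ≈ 2.6779e+5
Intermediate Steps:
F = -351394/106721 (F = -351394/(31816 + 74905) = -351394/106721 ≈ -3.2926)
F - 1*(-267795) = -351394/106721 - 1*(-267795) = -351394/106721 + 267795 = 28578998801/106721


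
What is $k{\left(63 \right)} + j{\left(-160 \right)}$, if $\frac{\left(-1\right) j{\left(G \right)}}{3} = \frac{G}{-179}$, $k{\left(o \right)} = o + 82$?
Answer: $\frac{25475}{179} \approx 142.32$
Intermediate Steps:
$k{\left(o \right)} = 82 + o$
$j{\left(G \right)} = \frac{3 G}{179}$ ($j{\left(G \right)} = - 3 \frac{G}{-179} = - 3 G \left(- \frac{1}{179}\right) = - 3 \left(- \frac{G}{179}\right) = \frac{3 G}{179}$)
$k{\left(63 \right)} + j{\left(-160 \right)} = \left(82 + 63\right) + \frac{3}{179} \left(-160\right) = 145 - \frac{480}{179} = \frac{25475}{179}$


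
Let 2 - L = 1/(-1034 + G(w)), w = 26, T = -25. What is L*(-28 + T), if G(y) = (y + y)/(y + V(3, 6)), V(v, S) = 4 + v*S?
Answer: -1314506/12395 ≈ -106.05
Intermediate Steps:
V(v, S) = 4 + S*v
G(y) = 2*y/(22 + y) (G(y) = (y + y)/(y + (4 + 6*3)) = (2*y)/(y + (4 + 18)) = (2*y)/(y + 22) = (2*y)/(22 + y) = 2*y/(22 + y))
L = 24802/12395 (L = 2 - 1/(-1034 + 2*26/(22 + 26)) = 2 - 1/(-1034 + 2*26/48) = 2 - 1/(-1034 + 2*26*(1/48)) = 2 - 1/(-1034 + 13/12) = 2 - 1/(-12395/12) = 2 - 1*(-12/12395) = 2 + 12/12395 = 24802/12395 ≈ 2.0010)
L*(-28 + T) = 24802*(-28 - 25)/12395 = (24802/12395)*(-53) = -1314506/12395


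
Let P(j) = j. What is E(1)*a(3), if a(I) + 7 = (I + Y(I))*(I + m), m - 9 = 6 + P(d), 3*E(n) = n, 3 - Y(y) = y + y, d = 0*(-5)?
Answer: -7/3 ≈ -2.3333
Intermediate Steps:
d = 0
Y(y) = 3 - 2*y (Y(y) = 3 - (y + y) = 3 - 2*y)
E(n) = n/3
m = 15 (m = 9 + (6 + 0) = 9 + 6 = 15)
a(I) = -7 + (3 - I)*(15 + I) (a(I) = -7 + (I + (3 - 2*I))*(I + 15) = -7 + (3 - I)*(15 + I))
E(1)*a(3) = ((⅓)*1)*(38 - 1*3² - 12*3) = (38 - 1*9 - 36)/3 = (38 - 9 - 36)/3 = (⅓)*(-7) = -7/3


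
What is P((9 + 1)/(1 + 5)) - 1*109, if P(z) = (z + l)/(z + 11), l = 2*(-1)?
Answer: -4143/38 ≈ -109.03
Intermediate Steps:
l = -2
P(z) = (-2 + z)/(11 + z) (P(z) = (z - 2)/(z + 11) = (-2 + z)/(11 + z))
P((9 + 1)/(1 + 5)) - 1*109 = (-2 + (9 + 1)/(1 + 5))/(11 + (9 + 1)/(1 + 5)) - 1*109 = (-2 + 10/6)/(11 + 10/6) - 109 = (-2 + 10*(⅙))/(11 + 10*(⅙)) - 109 = (-2 + 5/3)/(11 + 5/3) - 109 = -⅓/(38/3) - 109 = (3/38)*(-⅓) - 109 = -1/38 - 109 = -4143/38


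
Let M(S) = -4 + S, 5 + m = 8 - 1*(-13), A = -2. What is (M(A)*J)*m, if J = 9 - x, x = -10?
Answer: -1824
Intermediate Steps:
m = 16 (m = -5 + (8 - 1*(-13)) = -5 + (8 + 13) = -5 + 21 = 16)
J = 19 (J = 9 - 1*(-10) = 9 + 10 = 19)
(M(A)*J)*m = ((-4 - 2)*19)*16 = -6*19*16 = -114*16 = -1824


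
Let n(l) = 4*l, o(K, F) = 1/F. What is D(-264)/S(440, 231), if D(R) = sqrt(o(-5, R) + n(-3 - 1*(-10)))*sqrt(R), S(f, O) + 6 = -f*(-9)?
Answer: I*sqrt(7391)/3954 ≈ 0.021743*I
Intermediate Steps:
S(f, O) = -6 + 9*f (S(f, O) = -6 - f*(-9) = -6 + 9*f)
D(R) = sqrt(R)*sqrt(28 + 1/R) (D(R) = sqrt(1/R + 4*(-3 - 1*(-10)))*sqrt(R) = sqrt(1/R + 4*(-3 + 10))*sqrt(R) = sqrt(1/R + 4*7)*sqrt(R) = sqrt(1/R + 28)*sqrt(R) = sqrt(28 + 1/R)*sqrt(R) = sqrt(R)*sqrt(28 + 1/R))
D(-264)/S(440, 231) = (sqrt(-264)*sqrt(28 + 1/(-264)))/(-6 + 9*440) = ((2*I*sqrt(66))*sqrt(28 - 1/264))/(-6 + 3960) = ((2*I*sqrt(66))*sqrt(7391/264))/3954 = ((2*I*sqrt(66))*(sqrt(487806)/132))*(1/3954) = (I*sqrt(7391))*(1/3954) = I*sqrt(7391)/3954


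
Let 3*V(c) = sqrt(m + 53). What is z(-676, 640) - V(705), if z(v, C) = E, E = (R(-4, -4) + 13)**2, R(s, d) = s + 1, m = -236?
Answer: 100 - I*sqrt(183)/3 ≈ 100.0 - 4.5092*I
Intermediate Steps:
R(s, d) = 1 + s
E = 100 (E = ((1 - 4) + 13)**2 = (-3 + 13)**2 = 10**2 = 100)
z(v, C) = 100
V(c) = I*sqrt(183)/3 (V(c) = sqrt(-236 + 53)/3 = sqrt(-183)/3 = (I*sqrt(183))/3 = I*sqrt(183)/3)
z(-676, 640) - V(705) = 100 - I*sqrt(183)/3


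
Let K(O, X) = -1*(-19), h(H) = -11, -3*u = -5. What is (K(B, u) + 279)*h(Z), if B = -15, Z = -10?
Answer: -3278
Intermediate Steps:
u = 5/3 (u = -⅓*(-5) = 5/3 ≈ 1.6667)
K(O, X) = 19
(K(B, u) + 279)*h(Z) = (19 + 279)*(-11) = 298*(-11) = -3278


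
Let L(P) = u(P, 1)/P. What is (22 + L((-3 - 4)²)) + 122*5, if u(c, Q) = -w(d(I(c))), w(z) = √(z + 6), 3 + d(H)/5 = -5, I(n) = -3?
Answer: 632 - I*√34/49 ≈ 632.0 - 0.119*I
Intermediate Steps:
d(H) = -40 (d(H) = -15 + 5*(-5) = -15 - 25 = -40)
w(z) = √(6 + z)
u(c, Q) = -I*√34 (u(c, Q) = -√(6 - 40) = -√(-34) = -I*√34)
L(P) = -I*√34/P (L(P) = (-I*√34)/P = -I*√34/P)
(22 + L((-3 - 4)²)) + 122*5 = (22 - I*√34/((-3 - 4)²)) + 122*5 = (22 - I*√34/((-7)²)) + 610 = (22 - 1*I*√34/49) + 610 = (22 - 1*I*√34*1/49) + 610 = (22 - I*√34/49) + 610 = 632 - I*√34/49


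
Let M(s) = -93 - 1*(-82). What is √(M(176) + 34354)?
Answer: √34343 ≈ 185.32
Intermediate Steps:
M(s) = -11 (M(s) = -93 + 82 = -11)
√(M(176) + 34354) = √(-11 + 34354) = √34343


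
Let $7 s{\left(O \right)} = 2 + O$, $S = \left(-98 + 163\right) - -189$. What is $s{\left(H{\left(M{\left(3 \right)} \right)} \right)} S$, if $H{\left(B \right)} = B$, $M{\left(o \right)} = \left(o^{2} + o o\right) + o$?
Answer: $\frac{5842}{7} \approx 834.57$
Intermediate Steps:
$S = 254$ ($S = 65 + 189 = 254$)
$M{\left(o \right)} = o + 2 o^{2}$ ($M{\left(o \right)} = \left(o^{2} + o^{2}\right) + o = 2 o^{2} + o = o + 2 o^{2}$)
$s{\left(O \right)} = \frac{2}{7} + \frac{O}{7}$ ($s{\left(O \right)} = \frac{2 + O}{7} = \frac{2}{7} + \frac{O}{7}$)
$s{\left(H{\left(M{\left(3 \right)} \right)} \right)} S = \left(\frac{2}{7} + \frac{3 \left(1 + 2 \cdot 3\right)}{7}\right) 254 = \left(\frac{2}{7} + \frac{3 \left(1 + 6\right)}{7}\right) 254 = \left(\frac{2}{7} + \frac{3 \cdot 7}{7}\right) 254 = \left(\frac{2}{7} + \frac{1}{7} \cdot 21\right) 254 = \left(\frac{2}{7} + 3\right) 254 = \frac{23}{7} \cdot 254 = \frac{5842}{7}$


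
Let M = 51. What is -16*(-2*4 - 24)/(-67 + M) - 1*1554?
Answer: -1586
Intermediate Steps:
-16*(-2*4 - 24)/(-67 + M) - 1*1554 = -16*(-2*4 - 24)/(-67 + 51) - 1*1554 = -16*(-8 - 24)/(-16) - 1554 = -(-512)*(-1)/16 - 1554 = -16*2 - 1554 = -32 - 1554 = -1586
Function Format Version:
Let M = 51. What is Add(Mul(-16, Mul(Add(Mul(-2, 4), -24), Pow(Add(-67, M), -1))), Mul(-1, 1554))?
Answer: -1586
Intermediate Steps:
Add(Mul(-16, Mul(Add(Mul(-2, 4), -24), Pow(Add(-67, M), -1))), Mul(-1, 1554)) = Add(Mul(-16, Mul(Add(Mul(-2, 4), -24), Pow(Add(-67, 51), -1))), Mul(-1, 1554)) = Add(Mul(-16, Mul(Add(-8, -24), Pow(-16, -1))), -1554) = Add(Mul(-16, Mul(-32, Rational(-1, 16))), -1554) = Add(Mul(-16, 2), -1554) = Add(-32, -1554) = -1586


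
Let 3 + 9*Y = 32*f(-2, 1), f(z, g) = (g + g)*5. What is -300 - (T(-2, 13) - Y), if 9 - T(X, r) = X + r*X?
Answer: -2716/9 ≈ -301.78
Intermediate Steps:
f(z, g) = 10*g (f(z, g) = (2*g)*5 = 10*g)
T(X, r) = 9 - X - X*r (T(X, r) = 9 - (X + r*X) = 9 - (X + X*r) = 9 + (-X - X*r) = 9 - X - X*r)
Y = 317/9 (Y = -⅓ + (32*(10*1))/9 = -⅓ + (32*10)/9 = -⅓ + (⅑)*320 = -⅓ + 320/9 = 317/9 ≈ 35.222)
-300 - (T(-2, 13) - Y) = -300 - ((9 - 1*(-2) - 1*(-2)*13) - 1*317/9) = -300 - ((9 + 2 + 26) - 317/9) = -300 - (37 - 317/9) = -300 - 1*16/9 = -300 - 16/9 = -2716/9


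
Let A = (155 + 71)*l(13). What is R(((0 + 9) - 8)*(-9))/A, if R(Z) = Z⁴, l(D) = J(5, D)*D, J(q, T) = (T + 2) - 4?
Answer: 6561/32318 ≈ 0.20301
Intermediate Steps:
J(q, T) = -2 + T (J(q, T) = (2 + T) - 4 = -2 + T)
l(D) = D*(-2 + D) (l(D) = (-2 + D)*D = D*(-2 + D))
A = 32318 (A = (155 + 71)*(13*(-2 + 13)) = 226*(13*11) = 226*143 = 32318)
R(((0 + 9) - 8)*(-9))/A = (((0 + 9) - 8)*(-9))⁴/32318 = ((9 - 8)*(-9))⁴*(1/32318) = (1*(-9))⁴*(1/32318) = (-9)⁴*(1/32318) = 6561*(1/32318) = 6561/32318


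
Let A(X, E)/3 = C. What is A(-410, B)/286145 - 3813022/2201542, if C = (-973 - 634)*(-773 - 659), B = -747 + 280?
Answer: 7053823341017/314980117795 ≈ 22.395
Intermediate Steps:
B = -467
C = 2301224 (C = -1607*(-1432) = 2301224)
A(X, E) = 6903672 (A(X, E) = 3*2301224 = 6903672)
A(-410, B)/286145 - 3813022/2201542 = 6903672/286145 - 3813022/2201542 = 6903672*(1/286145) - 3813022*1/2201542 = 6903672/286145 - 1906511/1100771 = 7053823341017/314980117795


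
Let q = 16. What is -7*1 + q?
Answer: 9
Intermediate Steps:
-7*1 + q = -7*1 + 16 = -7 + 16 = 9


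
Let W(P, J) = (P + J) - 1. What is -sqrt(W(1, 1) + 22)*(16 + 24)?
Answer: -40*sqrt(23) ≈ -191.83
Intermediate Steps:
W(P, J) = -1 + J + P (W(P, J) = (J + P) - 1 = -1 + J + P)
-sqrt(W(1, 1) + 22)*(16 + 24) = -sqrt((-1 + 1 + 1) + 22)*(16 + 24) = -sqrt(1 + 22)*40 = -sqrt(23)*40 = -40*sqrt(23)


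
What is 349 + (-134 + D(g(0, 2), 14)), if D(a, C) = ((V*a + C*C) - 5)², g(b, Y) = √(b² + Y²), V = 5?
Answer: 40616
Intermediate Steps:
g(b, Y) = √(Y² + b²)
D(a, C) = (-5 + C² + 5*a)² (D(a, C) = ((5*a + C*C) - 5)² = ((5*a + C²) - 5)² = ((C² + 5*a) - 5)² = (-5 + C² + 5*a)²)
349 + (-134 + D(g(0, 2), 14)) = 349 + (-134 + (-5 + 14² + 5*√(2² + 0²))²) = 349 + (-134 + (-5 + 196 + 5*√(4 + 0))²) = 349 + (-134 + (-5 + 196 + 5*√4)²) = 349 + (-134 + (-5 + 196 + 5*2)²) = 349 + (-134 + (-5 + 196 + 10)²) = 349 + (-134 + 201²) = 349 + (-134 + 40401) = 349 + 40267 = 40616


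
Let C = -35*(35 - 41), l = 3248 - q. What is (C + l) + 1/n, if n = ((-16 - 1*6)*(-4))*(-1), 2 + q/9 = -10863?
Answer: 8909383/88 ≈ 1.0124e+5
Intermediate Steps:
q = -97785 (q = -18 + 9*(-10863) = -18 - 97767 = -97785)
l = 101033 (l = 3248 - 1*(-97785) = 3248 + 97785 = 101033)
C = 210 (C = -35*(-6) = 210)
n = -88 (n = ((-16 - 6)*(-4))*(-1) = -22*(-4)*(-1) = 88*(-1) = -88)
(C + l) + 1/n = (210 + 101033) + 1/(-88) = 101243 - 1/88 = 8909383/88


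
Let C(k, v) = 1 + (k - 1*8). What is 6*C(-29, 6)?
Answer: -216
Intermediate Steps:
C(k, v) = -7 + k (C(k, v) = 1 + (k - 8) = 1 + (-8 + k) = -7 + k)
6*C(-29, 6) = 6*(-7 - 29) = 6*(-36) = -216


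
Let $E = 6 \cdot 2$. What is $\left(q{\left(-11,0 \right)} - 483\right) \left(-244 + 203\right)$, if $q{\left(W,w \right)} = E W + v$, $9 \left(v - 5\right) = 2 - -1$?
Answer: $\frac{74989}{3} \approx 24996.0$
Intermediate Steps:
$v = \frac{16}{3}$ ($v = 5 + \frac{2 - -1}{9} = 5 + \frac{2 + 1}{9} = 5 + \frac{1}{9} \cdot 3 = 5 + \frac{1}{3} = \frac{16}{3} \approx 5.3333$)
$E = 12$
$q{\left(W,w \right)} = \frac{16}{3} + 12 W$ ($q{\left(W,w \right)} = 12 W + \frac{16}{3} = \frac{16}{3} + 12 W$)
$\left(q{\left(-11,0 \right)} - 483\right) \left(-244 + 203\right) = \left(\left(\frac{16}{3} + 12 \left(-11\right)\right) - 483\right) \left(-244 + 203\right) = \left(\left(\frac{16}{3} - 132\right) - 483\right) \left(-41\right) = \left(- \frac{380}{3} - 483\right) \left(-41\right) = \left(- \frac{1829}{3}\right) \left(-41\right) = \frac{74989}{3}$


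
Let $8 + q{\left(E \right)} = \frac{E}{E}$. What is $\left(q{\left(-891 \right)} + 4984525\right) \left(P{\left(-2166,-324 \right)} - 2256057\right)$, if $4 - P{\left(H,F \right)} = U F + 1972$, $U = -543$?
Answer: $-12132102477726$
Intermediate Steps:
$q{\left(E \right)} = -7$ ($q{\left(E \right)} = -8 + \frac{E}{E} = -8 + 1 = -7$)
$P{\left(H,F \right)} = -1968 + 543 F$ ($P{\left(H,F \right)} = 4 - \left(- 543 F + 1972\right) = 4 - \left(1972 - 543 F\right) = 4 + \left(-1972 + 543 F\right) = -1968 + 543 F$)
$\left(q{\left(-891 \right)} + 4984525\right) \left(P{\left(-2166,-324 \right)} - 2256057\right) = \left(-7 + 4984525\right) \left(\left(-1968 + 543 \left(-324\right)\right) - 2256057\right) = 4984518 \left(\left(-1968 - 175932\right) - 2256057\right) = 4984518 \left(-177900 - 2256057\right) = 4984518 \left(-2433957\right) = -12132102477726$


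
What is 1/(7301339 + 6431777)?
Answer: 1/13733116 ≈ 7.2817e-8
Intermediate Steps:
1/(7301339 + 6431777) = 1/13733116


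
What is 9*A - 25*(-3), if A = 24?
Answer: 291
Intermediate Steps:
9*A - 25*(-3) = 9*24 - 25*(-3) = 216 + 75 = 291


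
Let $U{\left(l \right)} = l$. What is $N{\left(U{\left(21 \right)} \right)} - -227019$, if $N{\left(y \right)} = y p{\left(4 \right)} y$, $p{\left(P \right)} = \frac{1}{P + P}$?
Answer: $\frac{1816593}{8} \approx 2.2707 \cdot 10^{5}$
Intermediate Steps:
$p{\left(P \right)} = \frac{1}{2 P}$
$N{\left(y \right)} = \frac{y^{2}}{8}$ ($N{\left(y \right)} = y \frac{1}{2 \cdot 4} y = y \frac{1}{2} \cdot \frac{1}{4} y = y \frac{1}{8} y = \frac{y}{8} y = \frac{y^{2}}{8}$)
$N{\left(U{\left(21 \right)} \right)} - -227019 = \frac{21^{2}}{8} - -227019 = \frac{1}{8} \cdot 441 + 227019 = \frac{441}{8} + 227019 = \frac{1816593}{8}$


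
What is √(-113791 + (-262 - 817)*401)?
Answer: I*√546470 ≈ 739.24*I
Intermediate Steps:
√(-113791 + (-262 - 817)*401) = √(-113791 - 1079*401) = √(-113791 - 432679) = √(-546470) = I*√546470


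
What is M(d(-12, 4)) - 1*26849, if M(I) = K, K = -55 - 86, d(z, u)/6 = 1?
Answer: -26990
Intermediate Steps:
d(z, u) = 6 (d(z, u) = 6*1 = 6)
K = -141
M(I) = -141
M(d(-12, 4)) - 1*26849 = -141 - 1*26849 = -141 - 26849 = -26990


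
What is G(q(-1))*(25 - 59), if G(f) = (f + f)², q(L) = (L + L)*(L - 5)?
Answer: -19584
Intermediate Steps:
q(L) = 2*L*(-5 + L) (q(L) = (2*L)*(-5 + L) = 2*L*(-5 + L))
G(f) = 4*f² (G(f) = (2*f)² = 4*f²)
G(q(-1))*(25 - 59) = (4*(2*(-1)*(-5 - 1))²)*(25 - 59) = (4*(2*(-1)*(-6))²)*(-34) = (4*12²)*(-34) = (4*144)*(-34) = 576*(-34) = -19584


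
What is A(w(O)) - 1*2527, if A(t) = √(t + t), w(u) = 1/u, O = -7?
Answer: -2527 + I*√14/7 ≈ -2527.0 + 0.53452*I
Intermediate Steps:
A(t) = √2*√t (A(t) = √(2*t) = √2*√t)
A(w(O)) - 1*2527 = √2*√(1/(-7)) - 1*2527 = √2*√(-⅐) - 2527 = √2*(I*√7/7) - 2527 = I*√14/7 - 2527 = -2527 + I*√14/7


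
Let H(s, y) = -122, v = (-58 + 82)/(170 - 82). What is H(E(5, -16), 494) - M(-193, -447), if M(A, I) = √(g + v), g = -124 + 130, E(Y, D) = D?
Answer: -122 - √759/11 ≈ -124.50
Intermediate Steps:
g = 6
v = 3/11 (v = 24/88 = 24*(1/88) = 3/11 ≈ 0.27273)
M(A, I) = √759/11 (M(A, I) = √(6 + 3/11) = √(69/11) = √759/11)
H(E(5, -16), 494) - M(-193, -447) = -122 - √759/11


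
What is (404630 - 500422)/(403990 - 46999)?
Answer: -95792/356991 ≈ -0.26833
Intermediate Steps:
(404630 - 500422)/(403990 - 46999) = -95792/356991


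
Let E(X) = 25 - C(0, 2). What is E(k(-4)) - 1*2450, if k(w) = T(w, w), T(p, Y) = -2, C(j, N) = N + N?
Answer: -2429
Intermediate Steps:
C(j, N) = 2*N
k(w) = -2
E(X) = 21 (E(X) = 25 - 2*2 = 25 - 1*4 = 25 - 4 = 21)
E(k(-4)) - 1*2450 = 21 - 1*2450 = 21 - 2450 = -2429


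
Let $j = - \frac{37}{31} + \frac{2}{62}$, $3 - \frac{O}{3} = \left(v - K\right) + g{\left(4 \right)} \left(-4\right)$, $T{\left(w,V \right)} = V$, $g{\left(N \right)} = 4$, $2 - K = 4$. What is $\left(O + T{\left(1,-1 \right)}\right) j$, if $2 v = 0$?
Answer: $- \frac{1800}{31} \approx -58.065$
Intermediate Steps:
$K = -2$ ($K = 2 - 4 = -2$)
$v = 0$ ($v = \frac{1}{2} \cdot 0 = 0$)
$O = 51$ ($O = 9 - 3 \left(\left(0 - -2\right) + 4 \left(-4\right)\right) = 9 - 3 \left(\left(0 + 2\right) - 16\right) = 9 - 3 \left(2 - 16\right) = 9 - -42 = 9 + 42 = 51$)
$j = - \frac{36}{31}$ ($j = \left(-37\right) \frac{1}{31} + 2 \cdot \frac{1}{62} = - \frac{37}{31} + \frac{1}{31} = - \frac{36}{31} \approx -1.1613$)
$\left(O + T{\left(1,-1 \right)}\right) j = \left(51 - 1\right) \left(- \frac{36}{31}\right) = 50 \left(- \frac{36}{31}\right) = - \frac{1800}{31}$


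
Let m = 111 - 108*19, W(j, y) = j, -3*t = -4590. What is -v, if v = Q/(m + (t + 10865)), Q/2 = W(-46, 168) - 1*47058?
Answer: 47104/5227 ≈ 9.0117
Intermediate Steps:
t = 1530 (t = -⅓*(-4590) = 1530)
m = -1941 (m = 111 - 2052 = -1941)
Q = -94208 (Q = 2*(-46 - 1*47058) = 2*(-46 - 47058) = 2*(-47104) = -94208)
v = -47104/5227 (v = -94208/(-1941 + (1530 + 10865)) = -94208/(-1941 + 12395) = -94208/10454 = -94208*1/10454 = -47104/5227 ≈ -9.0117)
-v = -1*(-47104/5227) = 47104/5227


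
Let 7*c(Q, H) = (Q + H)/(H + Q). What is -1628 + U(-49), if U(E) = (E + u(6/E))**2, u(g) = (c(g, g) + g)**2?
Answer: 4455955876/5764801 ≈ 772.96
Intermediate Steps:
c(Q, H) = 1/7 (c(Q, H) = ((Q + H)/(H + Q))/7 = ((H + Q)/(H + Q))/7 = (1/7)*1 = 1/7)
u(g) = (1/7 + g)**2
U(E) = (E + (1 + 42/E)**2/49)**2 (U(E) = (E + (1 + 7*(6/E))**2/49)**2 = (E + (1 + 42/E)**2/49)**2)
-1628 + U(-49) = -1628 + (1/2401)*((42 - 49)**2 + 49*(-49)**3)**2/(-49)**4 = -1628 + (1/2401)*(1/5764801)*((-7)**2 + 49*(-117649))**2 = -1628 + (1/2401)*(1/5764801)*(49 - 5764801)**2 = -1628 + (1/2401)*(1/5764801)*(-5764752)**2 = -1628 + (1/2401)*(1/5764801)*33232365621504 = -1628 + 13841051904/5764801 = 4455955876/5764801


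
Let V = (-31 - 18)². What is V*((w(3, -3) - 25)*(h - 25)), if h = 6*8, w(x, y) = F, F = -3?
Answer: -1546244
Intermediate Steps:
w(x, y) = -3
h = 48
V = 2401 (V = (-49)² = 2401)
V*((w(3, -3) - 25)*(h - 25)) = 2401*((-3 - 25)*(48 - 25)) = 2401*(-28*23) = 2401*(-644) = -1546244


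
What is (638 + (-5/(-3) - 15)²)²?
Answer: 53904964/81 ≈ 6.6549e+5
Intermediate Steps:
(638 + (-5/(-3) - 15)²)² = (638 + (-5*(-⅓) - 15)²)² = (638 + (5/3 - 15)²)² = (638 + (-40/3)²)² = (638 + 1600/9)² = (7342/9)² = 53904964/81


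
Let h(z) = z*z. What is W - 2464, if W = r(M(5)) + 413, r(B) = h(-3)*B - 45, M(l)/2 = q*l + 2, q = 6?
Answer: -1520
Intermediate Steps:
h(z) = z**2
M(l) = 4 + 12*l (M(l) = 2*(6*l + 2) = 2*(2 + 6*l) = 4 + 12*l)
r(B) = -45 + 9*B (r(B) = (-3)**2*B - 45 = 9*B - 45 = -45 + 9*B)
W = 944 (W = (-45 + 9*(4 + 12*5)) + 413 = (-45 + 9*(4 + 60)) + 413 = (-45 + 9*64) + 413 = (-45 + 576) + 413 = 531 + 413 = 944)
W - 2464 = 944 - 2464 = -1520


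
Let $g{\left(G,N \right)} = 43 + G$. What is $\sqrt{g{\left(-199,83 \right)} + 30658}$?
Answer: $\sqrt{30502} \approx 174.65$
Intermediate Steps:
$\sqrt{g{\left(-199,83 \right)} + 30658} = \sqrt{\left(43 - 199\right) + 30658} = \sqrt{-156 + 30658} = \sqrt{30502}$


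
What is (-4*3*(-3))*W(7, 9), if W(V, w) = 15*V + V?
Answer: 4032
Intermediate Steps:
W(V, w) = 16*V
(-4*3*(-3))*W(7, 9) = (-4*3*(-3))*(16*7) = -12*(-3)*112 = 36*112 = 4032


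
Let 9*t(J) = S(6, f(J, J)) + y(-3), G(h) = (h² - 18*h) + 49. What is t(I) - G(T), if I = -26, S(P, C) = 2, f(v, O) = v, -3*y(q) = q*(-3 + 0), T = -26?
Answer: -10738/9 ≈ -1193.1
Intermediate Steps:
y(q) = q (y(q) = -q*(-3 + 0)/3 = -q*(-3)/3 = -(-1)*q = q)
G(h) = 49 + h² - 18*h
t(J) = -⅑ (t(J) = (2 - 3)/9 = (⅑)*(-1) = -⅑)
t(I) - G(T) = -⅑ - (49 + (-26)² - 18*(-26)) = -⅑ - (49 + 676 + 468) = -⅑ - 1*1193 = -⅑ - 1193 = -10738/9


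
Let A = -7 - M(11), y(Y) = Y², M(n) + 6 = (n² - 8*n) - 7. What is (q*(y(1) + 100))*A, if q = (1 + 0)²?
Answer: -2727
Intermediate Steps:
M(n) = -13 + n² - 8*n (M(n) = -6 + ((n² - 8*n) - 7) = -6 + (-7 + n² - 8*n) = -13 + n² - 8*n)
A = -27 (A = -7 - (-13 + 11² - 8*11) = -7 - (-13 + 121 - 88) = -7 - 1*20 = -7 - 20 = -27)
q = 1 (q = 1² = 1)
(q*(y(1) + 100))*A = (1*(1² + 100))*(-27) = (1*(1 + 100))*(-27) = (1*101)*(-27) = 101*(-27) = -2727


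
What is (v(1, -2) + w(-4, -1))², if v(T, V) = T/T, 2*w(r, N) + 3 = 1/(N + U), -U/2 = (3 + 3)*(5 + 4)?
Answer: 3025/11881 ≈ 0.25461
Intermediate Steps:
U = -108 (U = -2*(3 + 3)*(5 + 4) = -12*9 = -2*54 = -108)
w(r, N) = -3/2 + 1/(2*(-108 + N)) (w(r, N) = -3/2 + 1/(2*(N - 108)) = -3/2 + 1/(2*(-108 + N)))
v(T, V) = 1
(v(1, -2) + w(-4, -1))² = (1 + (325 - 3*(-1))/(2*(-108 - 1)))² = (1 + (½)*(325 + 3)/(-109))² = (1 + (½)*(-1/109)*328)² = (1 - 164/109)² = (-55/109)² = 3025/11881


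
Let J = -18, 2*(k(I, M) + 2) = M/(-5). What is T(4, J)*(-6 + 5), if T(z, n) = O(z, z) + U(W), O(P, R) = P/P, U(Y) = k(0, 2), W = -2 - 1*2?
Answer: 6/5 ≈ 1.2000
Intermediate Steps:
k(I, M) = -2 - M/10 (k(I, M) = -2 + (M/(-5))/2 = -2 + (M*(-⅕))/2 = -2 + (-M/5)/2 = -2 - M/10)
W = -4 (W = -2 - 2 = -4)
U(Y) = -11/5 (U(Y) = -2 - ⅒*2 = -2 - ⅕ = -11/5)
O(P, R) = 1
T(z, n) = -6/5 (T(z, n) = 1 - 11/5 = -6/5)
T(4, J)*(-6 + 5) = -6*(-6 + 5)/5 = -6/5*(-1) = 6/5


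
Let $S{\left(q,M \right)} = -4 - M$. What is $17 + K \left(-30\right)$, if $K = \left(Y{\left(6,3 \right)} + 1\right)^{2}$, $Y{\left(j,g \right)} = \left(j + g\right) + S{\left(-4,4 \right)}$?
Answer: $-103$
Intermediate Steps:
$Y{\left(j,g \right)} = -8 + g + j$ ($Y{\left(j,g \right)} = \left(j + g\right) - 8 = \left(g + j\right) - 8 = -8 + g + j$)
$K = 4$ ($K = \left(\left(-8 + 3 + 6\right) + 1\right)^{2} = \left(1 + 1\right)^{2} = 2^{2} = 4$)
$17 + K \left(-30\right) = 17 + 4 \left(-30\right) = 17 - 120 = -103$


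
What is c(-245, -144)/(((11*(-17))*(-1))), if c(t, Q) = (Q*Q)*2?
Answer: 41472/187 ≈ 221.78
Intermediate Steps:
c(t, Q) = 2*Q² (c(t, Q) = Q²*2 = 2*Q²)
c(-245, -144)/(((11*(-17))*(-1))) = (2*(-144)²)/(((11*(-17))*(-1))) = (2*20736)/((-187*(-1))) = 41472/187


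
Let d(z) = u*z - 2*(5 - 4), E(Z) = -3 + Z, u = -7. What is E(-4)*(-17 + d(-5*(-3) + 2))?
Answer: 966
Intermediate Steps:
d(z) = -2 - 7*z (d(z) = -7*z - 2*(5 - 4) = -7*z - 2*1 = -7*z - 2 = -2 - 7*z)
E(-4)*(-17 + d(-5*(-3) + 2)) = (-3 - 4)*(-17 + (-2 - 7*(-5*(-3) + 2))) = -7*(-17 + (-2 - 7*(15 + 2))) = -7*(-17 + (-2 - 7*17)) = -7*(-17 + (-2 - 119)) = -7*(-17 - 121) = -7*(-138) = 966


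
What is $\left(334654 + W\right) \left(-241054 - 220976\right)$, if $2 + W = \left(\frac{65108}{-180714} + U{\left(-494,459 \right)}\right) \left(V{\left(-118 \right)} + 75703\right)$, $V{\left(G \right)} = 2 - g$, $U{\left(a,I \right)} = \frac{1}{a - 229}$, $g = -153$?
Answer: $- \frac{1030321442811200100}{7258679} \approx -1.4194 \cdot 10^{11}$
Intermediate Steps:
$U{\left(a,I \right)} = \frac{1}{-229 + a}$
$V{\left(G \right)} = 155$ ($V{\left(G \right)} = 2 - -153 = 2 + 153 = 155$)
$W = - \frac{199157773396}{7258679}$ ($W = -2 + \left(\frac{65108}{-180714} + \frac{1}{-229 - 494}\right) \left(155 + 75703\right) = -2 + \left(65108 \left(- \frac{1}{180714}\right) + \frac{1}{-723}\right) 75858 = -2 + \left(- \frac{32554}{90357} - \frac{1}{723}\right) 75858 = -2 - \frac{199143256038}{7258679} = - \frac{199157773396}{7258679} \approx -27437.0$)
$\left(334654 + W\right) \left(-241054 - 220976\right) = \left(334654 - \frac{199157773396}{7258679}\right) \left(-241054 - 220976\right) = \frac{2229988188670}{7258679} \left(-462030\right) = - \frac{1030321442811200100}{7258679}$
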